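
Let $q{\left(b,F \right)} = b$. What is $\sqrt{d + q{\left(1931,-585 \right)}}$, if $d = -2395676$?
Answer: $i \sqrt{2393745} \approx 1547.2 i$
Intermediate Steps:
$\sqrt{d + q{\left(1931,-585 \right)}} = \sqrt{-2395676 + 1931} = \sqrt{-2393745} = i \sqrt{2393745}$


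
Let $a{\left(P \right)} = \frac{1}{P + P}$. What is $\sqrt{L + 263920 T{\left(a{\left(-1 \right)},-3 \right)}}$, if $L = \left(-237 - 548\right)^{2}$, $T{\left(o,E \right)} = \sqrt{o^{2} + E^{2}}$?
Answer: $\sqrt{616225 + 131960 \sqrt{37}} \approx 1191.2$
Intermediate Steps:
$a{\left(P \right)} = \frac{1}{2 P}$
$T{\left(o,E \right)} = \sqrt{E^{2} + o^{2}}$
$L = 616225$ ($L = \left(-785\right)^{2} = 616225$)
$\sqrt{L + 263920 T{\left(a{\left(-1 \right)},-3 \right)}} = \sqrt{616225 + 263920 \sqrt{\left(-3\right)^{2} + \left(\frac{1}{2 \left(-1\right)}\right)^{2}}} = \sqrt{616225 + 263920 \sqrt{9 + \left(\frac{1}{2} \left(-1\right)\right)^{2}}} = \sqrt{616225 + 263920 \sqrt{9 + \left(- \frac{1}{2}\right)^{2}}} = \sqrt{616225 + 263920 \sqrt{9 + \frac{1}{4}}} = \sqrt{616225 + 263920 \sqrt{\frac{37}{4}}} = \sqrt{616225 + 263920 \frac{\sqrt{37}}{2}} = \sqrt{616225 + 131960 \sqrt{37}}$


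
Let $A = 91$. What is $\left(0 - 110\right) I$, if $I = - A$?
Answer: $10010$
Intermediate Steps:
$I = -91$ ($I = \left(-1\right) 91 = -91$)
$\left(0 - 110\right) I = \left(0 - 110\right) \left(-91\right) = \left(-110\right) \left(-91\right) = 10010$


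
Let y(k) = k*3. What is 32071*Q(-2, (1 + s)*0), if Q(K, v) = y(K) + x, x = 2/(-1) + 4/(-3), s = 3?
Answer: -897988/3 ≈ -2.9933e+5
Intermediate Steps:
y(k) = 3*k
x = -10/3 (x = 2*(-1) + 4*(-⅓) = -2 - 4/3 = -10/3 ≈ -3.3333)
Q(K, v) = -10/3 + 3*K (Q(K, v) = 3*K - 10/3 = -10/3 + 3*K)
32071*Q(-2, (1 + s)*0) = 32071*(-10/3 + 3*(-2)) = 32071*(-10/3 - 6) = 32071*(-28/3) = -897988/3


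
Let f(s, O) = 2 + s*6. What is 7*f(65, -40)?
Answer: 2744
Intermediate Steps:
f(s, O) = 2 + 6*s
7*f(65, -40) = 7*(2 + 6*65) = 7*(2 + 390) = 7*392 = 2744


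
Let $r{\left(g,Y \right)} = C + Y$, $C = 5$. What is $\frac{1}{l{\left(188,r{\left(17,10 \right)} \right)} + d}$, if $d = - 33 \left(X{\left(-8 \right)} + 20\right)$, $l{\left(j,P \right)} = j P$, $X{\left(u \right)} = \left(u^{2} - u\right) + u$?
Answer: $\frac{1}{48} \approx 0.020833$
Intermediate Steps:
$r{\left(g,Y \right)} = 5 + Y$
$X{\left(u \right)} = u^{2}$
$l{\left(j,P \right)} = P j$
$d = -2772$ ($d = - 33 \left(\left(-8\right)^{2} + 20\right) = - 33 \left(64 + 20\right) = \left(-33\right) 84 = -2772$)
$\frac{1}{l{\left(188,r{\left(17,10 \right)} \right)} + d} = \frac{1}{\left(5 + 10\right) 188 - 2772} = \frac{1}{15 \cdot 188 - 2772} = \frac{1}{2820 - 2772} = \frac{1}{48}$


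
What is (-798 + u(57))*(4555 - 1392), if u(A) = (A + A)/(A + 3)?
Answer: -25180643/10 ≈ -2.5181e+6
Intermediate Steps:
u(A) = 2*A/(3 + A) (u(A) = (2*A)/(3 + A) = 2*A/(3 + A))
(-798 + u(57))*(4555 - 1392) = (-798 + 2*57/(3 + 57))*(4555 - 1392) = (-798 + 2*57/60)*3163 = (-798 + 2*57*(1/60))*3163 = (-798 + 19/10)*3163 = -7961/10*3163 = -25180643/10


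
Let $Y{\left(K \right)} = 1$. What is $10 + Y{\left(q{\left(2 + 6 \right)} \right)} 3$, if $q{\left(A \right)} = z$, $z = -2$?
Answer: $13$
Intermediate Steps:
$q{\left(A \right)} = -2$
$10 + Y{\left(q{\left(2 + 6 \right)} \right)} 3 = 10 + 1 \cdot 3 = 10 + 3 = 13$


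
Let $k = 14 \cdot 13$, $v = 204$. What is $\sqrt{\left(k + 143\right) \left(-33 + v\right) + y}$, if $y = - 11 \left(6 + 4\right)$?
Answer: $\sqrt{55465} \approx 235.51$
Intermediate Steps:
$k = 182$
$y = -110$ ($y = \left(-11\right) 10 = -110$)
$\sqrt{\left(k + 143\right) \left(-33 + v\right) + y} = \sqrt{\left(182 + 143\right) \left(-33 + 204\right) - 110} = \sqrt{325 \cdot 171 - 110} = \sqrt{55575 - 110} = \sqrt{55465}$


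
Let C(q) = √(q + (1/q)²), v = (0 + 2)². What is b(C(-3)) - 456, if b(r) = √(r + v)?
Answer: -456 + √(36 + 3*I*√26)/3 ≈ -453.96 + 0.41601*I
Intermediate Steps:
v = 4 (v = 2² = 4)
C(q) = √(q + q⁻²)
b(r) = √(4 + r) (b(r) = √(r + 4) = √(4 + r))
b(C(-3)) - 456 = √(4 + √(-3 + (-3)⁻²)) - 456 = √(4 + √(-3 + ⅑)) - 456 = √(4 + √(-26/9)) - 456 = √(4 + I*√26/3) - 456 = -456 + √(4 + I*√26/3)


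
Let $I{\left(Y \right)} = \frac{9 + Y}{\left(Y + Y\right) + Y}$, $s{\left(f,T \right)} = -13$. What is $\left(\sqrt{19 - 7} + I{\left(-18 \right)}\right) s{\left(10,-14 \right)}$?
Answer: $- \frac{13}{6} - 26 \sqrt{3} \approx -47.2$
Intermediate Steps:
$I{\left(Y \right)} = \frac{9 + Y}{3 Y}$ ($I{\left(Y \right)} = \frac{9 + Y}{2 Y + Y} = \frac{9 + Y}{3 Y}$)
$\left(\sqrt{19 - 7} + I{\left(-18 \right)}\right) s{\left(10,-14 \right)} = \left(\sqrt{19 - 7} + \frac{9 - 18}{3 \left(-18\right)}\right) \left(-13\right) = \left(\sqrt{12} + \frac{1}{3} \left(- \frac{1}{18}\right) \left(-9\right)\right) \left(-13\right) = \left(2 \sqrt{3} + \frac{1}{6}\right) \left(-13\right) = \left(\frac{1}{6} + 2 \sqrt{3}\right) \left(-13\right) = - \frac{13}{6} - 26 \sqrt{3}$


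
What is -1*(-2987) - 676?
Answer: 2311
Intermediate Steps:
-1*(-2987) - 676 = 2987 - 676 = 2311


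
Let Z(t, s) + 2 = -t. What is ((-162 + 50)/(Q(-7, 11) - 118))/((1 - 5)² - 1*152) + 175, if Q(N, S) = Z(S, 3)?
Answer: 389711/2227 ≈ 174.99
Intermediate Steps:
Z(t, s) = -2 - t
Q(N, S) = -2 - S
((-162 + 50)/(Q(-7, 11) - 118))/((1 - 5)² - 1*152) + 175 = ((-162 + 50)/((-2 - 1*11) - 118))/((1 - 5)² - 1*152) + 175 = (-112/((-2 - 11) - 118))/((-4)² - 152) + 175 = (-112/(-13 - 118))/(16 - 152) + 175 = -112/(-131)/(-136) + 175 = -112*(-1/131)*(-1/136) + 175 = (112/131)*(-1/136) + 175 = -14/2227 + 175 = 389711/2227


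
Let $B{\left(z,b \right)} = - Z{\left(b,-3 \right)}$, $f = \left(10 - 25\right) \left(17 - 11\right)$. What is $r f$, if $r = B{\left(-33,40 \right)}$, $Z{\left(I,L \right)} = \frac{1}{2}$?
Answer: $45$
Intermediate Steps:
$Z{\left(I,L \right)} = \frac{1}{2}$
$f = -90$ ($f = \left(-15\right) 6 = -90$)
$B{\left(z,b \right)} = - \frac{1}{2}$ ($B{\left(z,b \right)} = \left(-1\right) \frac{1}{2} = - \frac{1}{2}$)
$r = - \frac{1}{2} \approx -0.5$
$r f = \left(- \frac{1}{2}\right) \left(-90\right) = 45$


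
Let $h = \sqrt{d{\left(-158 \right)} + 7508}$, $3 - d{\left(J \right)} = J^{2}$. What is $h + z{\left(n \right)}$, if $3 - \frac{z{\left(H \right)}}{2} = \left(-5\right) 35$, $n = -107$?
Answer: $356 + i \sqrt{17453} \approx 356.0 + 132.11 i$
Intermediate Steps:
$d{\left(J \right)} = 3 - J^{2}$
$z{\left(H \right)} = 356$ ($z{\left(H \right)} = 6 - 2 \left(\left(-5\right) 35\right) = 6 - -350 = 6 + 350 = 356$)
$h = i \sqrt{17453}$ ($h = \sqrt{\left(3 - \left(-158\right)^{2}\right) + 7508} = \sqrt{\left(3 - 24964\right) + 7508} = \sqrt{-24961 + 7508} = \sqrt{-17453} = i \sqrt{17453} \approx 132.11 i$)
$h + z{\left(n \right)} = i \sqrt{17453} + 356 = 356 + i \sqrt{17453}$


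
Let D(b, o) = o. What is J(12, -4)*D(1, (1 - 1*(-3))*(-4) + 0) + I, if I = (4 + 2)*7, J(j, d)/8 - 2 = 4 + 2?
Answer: -982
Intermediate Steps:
J(j, d) = 64 (J(j, d) = 16 + 8*(4 + 2) = 16 + 8*6 = 16 + 48 = 64)
I = 42 (I = 6*7 = 42)
J(12, -4)*D(1, (1 - 1*(-3))*(-4) + 0) + I = 64*((1 - 1*(-3))*(-4) + 0) + 42 = 64*((1 + 3)*(-4) + 0) + 42 = 64*(4*(-4) + 0) + 42 = 64*(-16 + 0) + 42 = 64*(-16) + 42 = -1024 + 42 = -982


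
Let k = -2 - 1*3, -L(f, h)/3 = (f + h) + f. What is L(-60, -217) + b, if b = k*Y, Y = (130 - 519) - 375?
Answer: 4831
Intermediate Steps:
Y = -764 (Y = -389 - 375 = -764)
L(f, h) = -6*f - 3*h (L(f, h) = -3*((f + h) + f) = -3*(h + 2*f) = -6*f - 3*h)
k = -5 (k = -2 - 3 = -5)
b = 3820 (b = -5*(-764) = 3820)
L(-60, -217) + b = (-6*(-60) - 3*(-217)) + 3820 = (360 + 651) + 3820 = 1011 + 3820 = 4831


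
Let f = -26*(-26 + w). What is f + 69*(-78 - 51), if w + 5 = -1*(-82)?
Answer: -10227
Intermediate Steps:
w = 77 (w = -5 - 1*(-82) = -5 + 82 = 77)
f = -1326 (f = -26*(-26 + 77) = -26*51 = -1326)
f + 69*(-78 - 51) = -1326 + 69*(-78 - 51) = -1326 + 69*(-129) = -1326 - 8901 = -10227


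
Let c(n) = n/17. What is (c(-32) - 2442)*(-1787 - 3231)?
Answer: 208477828/17 ≈ 1.2263e+7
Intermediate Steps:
c(n) = n/17 (c(n) = n*(1/17) = n/17)
(c(-32) - 2442)*(-1787 - 3231) = ((1/17)*(-32) - 2442)*(-1787 - 3231) = (-32/17 - 2442)*(-5018) = -41546/17*(-5018) = 208477828/17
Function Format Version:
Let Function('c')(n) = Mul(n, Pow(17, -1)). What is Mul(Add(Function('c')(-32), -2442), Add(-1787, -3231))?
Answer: Rational(208477828, 17) ≈ 1.2263e+7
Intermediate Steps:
Function('c')(n) = Mul(Rational(1, 17), n) (Function('c')(n) = Mul(n, Rational(1, 17)) = Mul(Rational(1, 17), n))
Mul(Add(Function('c')(-32), -2442), Add(-1787, -3231)) = Mul(Add(Mul(Rational(1, 17), -32), -2442), Add(-1787, -3231)) = Mul(Add(Rational(-32, 17), -2442), -5018) = Mul(Rational(-41546, 17), -5018) = Rational(208477828, 17)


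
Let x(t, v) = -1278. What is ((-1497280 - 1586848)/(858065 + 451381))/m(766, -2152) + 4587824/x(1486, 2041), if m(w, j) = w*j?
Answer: -17192652899188219/4789244402991 ≈ -3589.8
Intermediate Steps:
m(w, j) = j*w
((-1497280 - 1586848)/(858065 + 451381))/m(766, -2152) + 4587824/x(1486, 2041) = ((-1497280 - 1586848)/(858065 + 451381))/((-2152*766)) + 4587824/(-1278) = -3084128/1309446/(-1648432) + 4587824*(-1/1278) = -3084128*1/1309446*(-1/1648432) - 2293912/639 = -1542064/654723*(-1/1648432) - 2293912/639 = 96379/67454146521 - 2293912/639 = -17192652899188219/4789244402991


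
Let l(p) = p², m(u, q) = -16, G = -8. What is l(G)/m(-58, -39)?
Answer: -4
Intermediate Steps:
l(G)/m(-58, -39) = (-8)²/(-16) = 64*(-1/16) = -4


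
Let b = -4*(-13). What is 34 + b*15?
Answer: 814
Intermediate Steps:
b = 52
34 + b*15 = 34 + 52*15 = 34 + 780 = 814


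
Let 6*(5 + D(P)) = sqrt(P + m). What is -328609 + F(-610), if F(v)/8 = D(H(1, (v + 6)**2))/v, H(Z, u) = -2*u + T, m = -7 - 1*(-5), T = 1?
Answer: -20045145/61 - 2*I*sqrt(729633)/915 ≈ -3.2861e+5 - 1.8671*I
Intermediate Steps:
m = -2 (m = -7 + 5 = -2)
H(Z, u) = 1 - 2*u (H(Z, u) = -2*u + 1 = 1 - 2*u)
D(P) = -5 + sqrt(-2 + P)/6 (D(P) = -5 + sqrt(P - 2)/6 = -5 + sqrt(-2 + P)/6)
F(v) = 8*(-5 + sqrt(-1 - 2*(6 + v)**2)/6)/v (F(v) = 8*((-5 + sqrt(-2 + (1 - 2*(v + 6)**2))/6)/v) = 8*((-5 + sqrt(-2 + (1 - 2*(6 + v)**2))/6)/v) = 8*((-5 + sqrt(-1 - 2*(6 + v)**2)/6)/v) = 8*(-5 + sqrt(-1 - 2*(6 + v)**2)/6)/v)
-328609 + F(-610) = -328609 + (4/3)*(-30 + sqrt(-1 - 2*(6 - 610)**2))/(-610) = -328609 + (4/3)*(-1/610)*(-30 + sqrt(-1 - 2*(-604)**2)) = -328609 + (4/3)*(-1/610)*(-30 + sqrt(-1 - 2*364816)) = -328609 + (4/3)*(-1/610)*(-30 + sqrt(-1 - 729632)) = -328609 + (4/3)*(-1/610)*(-30 + sqrt(-729633)) = -328609 + (4/3)*(-1/610)*(-30 + I*sqrt(729633)) = -328609 + (4/61 - 2*I*sqrt(729633)/915) = -20045145/61 - 2*I*sqrt(729633)/915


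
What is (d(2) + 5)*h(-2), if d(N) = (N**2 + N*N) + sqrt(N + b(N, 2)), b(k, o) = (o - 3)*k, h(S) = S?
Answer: -26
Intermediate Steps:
b(k, o) = k*(-3 + o) (b(k, o) = (-3 + o)*k = k*(-3 + o))
d(N) = 2*N**2 (d(N) = (N**2 + N*N) + sqrt(N + N*(-3 + 2)) = (N**2 + N**2) + sqrt(N + N*(-1)) = 2*N**2 + sqrt(N - N) = 2*N**2 + sqrt(0) = 2*N**2 + 0 = 2*N**2)
(d(2) + 5)*h(-2) = (2*2**2 + 5)*(-2) = (2*4 + 5)*(-2) = (8 + 5)*(-2) = 13*(-2) = -26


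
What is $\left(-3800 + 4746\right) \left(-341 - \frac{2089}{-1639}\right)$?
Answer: $- \frac{47885660}{149} \approx -3.2138 \cdot 10^{5}$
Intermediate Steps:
$\left(-3800 + 4746\right) \left(-341 - \frac{2089}{-1639}\right) = 946 \left(-341 - - \frac{2089}{1639}\right) = 946 \left(-341 + \frac{2089}{1639}\right) = 946 \left(- \frac{556810}{1639}\right) = - \frac{47885660}{149}$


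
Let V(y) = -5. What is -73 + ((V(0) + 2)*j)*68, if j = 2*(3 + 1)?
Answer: -1705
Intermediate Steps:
j = 8 (j = 2*4 = 8)
-73 + ((V(0) + 2)*j)*68 = -73 + ((-5 + 2)*8)*68 = -73 - 3*8*68 = -73 - 24*68 = -73 - 1632 = -1705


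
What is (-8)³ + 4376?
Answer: 3864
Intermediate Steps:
(-8)³ + 4376 = -512 + 4376 = 3864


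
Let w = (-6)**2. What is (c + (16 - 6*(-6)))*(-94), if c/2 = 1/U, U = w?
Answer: -44039/9 ≈ -4893.2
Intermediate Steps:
w = 36
U = 36
c = 1/18 (c = 2/36 = 2*(1/36) = 1/18 ≈ 0.055556)
(c + (16 - 6*(-6)))*(-94) = (1/18 + (16 - 6*(-6)))*(-94) = (1/18 + (16 - 1*(-36)))*(-94) = (1/18 + (16 + 36))*(-94) = (1/18 + 52)*(-94) = (937/18)*(-94) = -44039/9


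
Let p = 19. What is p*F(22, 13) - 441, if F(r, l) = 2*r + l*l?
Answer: 3606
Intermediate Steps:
F(r, l) = l² + 2*r (F(r, l) = 2*r + l² = l² + 2*r)
p*F(22, 13) - 441 = 19*(13² + 2*22) - 441 = 19*(169 + 44) - 441 = 19*213 - 441 = 4047 - 441 = 3606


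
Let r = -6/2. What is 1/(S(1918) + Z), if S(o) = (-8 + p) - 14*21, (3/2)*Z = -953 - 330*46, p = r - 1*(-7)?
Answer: -3/33160 ≈ -9.0470e-5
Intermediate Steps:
r = -3 (r = -6*½ = -3)
p = 4 (p = -3 - 1*(-7) = -3 + 7 = 4)
Z = -32266/3 (Z = 2*(-953 - 330*46)/3 = 2*(-953 - 15180)/3 = (⅔)*(-16133) = -32266/3 ≈ -10755.)
S(o) = -298 (S(o) = (-8 + 4) - 14*21 = -4 - 294 = -298)
1/(S(1918) + Z) = 1/(-298 - 32266/3) = 1/(-33160/3) = -3/33160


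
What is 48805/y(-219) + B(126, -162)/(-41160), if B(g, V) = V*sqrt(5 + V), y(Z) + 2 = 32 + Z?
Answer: -48805/189 + 27*I*sqrt(157)/6860 ≈ -258.23 + 0.049316*I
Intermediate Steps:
y(Z) = 30 + Z (y(Z) = -2 + (32 + Z) = 30 + Z)
48805/y(-219) + B(126, -162)/(-41160) = 48805/(30 - 219) - 162*sqrt(5 - 162)/(-41160) = 48805/(-189) - 162*I*sqrt(157)*(-1/41160) = 48805*(-1/189) - 162*I*sqrt(157)*(-1/41160) = -48805/189 - 162*I*sqrt(157)*(-1/41160) = -48805/189 + 27*I*sqrt(157)/6860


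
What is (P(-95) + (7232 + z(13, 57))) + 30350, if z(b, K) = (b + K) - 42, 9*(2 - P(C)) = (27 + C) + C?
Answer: 338671/9 ≈ 37630.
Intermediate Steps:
P(C) = -1 - 2*C/9 (P(C) = 2 - ((27 + C) + C)/9 = 2 - (27 + 2*C)/9 = 2 + (-3 - 2*C/9) = -1 - 2*C/9)
z(b, K) = -42 + K + b (z(b, K) = (K + b) - 42 = -42 + K + b)
(P(-95) + (7232 + z(13, 57))) + 30350 = ((-1 - 2/9*(-95)) + (7232 + (-42 + 57 + 13))) + 30350 = ((-1 + 190/9) + (7232 + 28)) + 30350 = (181/9 + 7260) + 30350 = 65521/9 + 30350 = 338671/9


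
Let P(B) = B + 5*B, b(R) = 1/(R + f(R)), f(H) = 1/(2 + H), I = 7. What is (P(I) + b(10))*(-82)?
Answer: -417708/121 ≈ -3452.1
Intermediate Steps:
b(R) = 1/(R + 1/(2 + R))
P(B) = 6*B
(P(I) + b(10))*(-82) = (6*7 + (2 + 10)/(1 + 10*(2 + 10)))*(-82) = (42 + 12/(1 + 10*12))*(-82) = (42 + 12/(1 + 120))*(-82) = (42 + 12/121)*(-82) = (5094/121)*(-82) = -417708/121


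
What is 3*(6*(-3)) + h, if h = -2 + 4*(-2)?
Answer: -64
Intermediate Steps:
h = -10 (h = -2 - 8 = -10)
3*(6*(-3)) + h = 3*(6*(-3)) - 10 = 3*(-18) - 10 = -54 - 10 = -64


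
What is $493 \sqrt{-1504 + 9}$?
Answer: $493 i \sqrt{1495} \approx 19062.0 i$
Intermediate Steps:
$493 \sqrt{-1504 + 9} = 493 \sqrt{-1495} = 493 i \sqrt{1495}$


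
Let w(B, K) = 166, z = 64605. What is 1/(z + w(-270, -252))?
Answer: 1/64771 ≈ 1.5439e-5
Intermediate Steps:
1/(z + w(-270, -252)) = 1/(64605 + 166) = 1/64771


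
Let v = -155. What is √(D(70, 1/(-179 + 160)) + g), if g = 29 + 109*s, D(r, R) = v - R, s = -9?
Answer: 2*I*√99902/19 ≈ 33.271*I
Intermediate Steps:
D(r, R) = -155 - R
g = -952 (g = 29 + 109*(-9) = 29 - 981 = -952)
√(D(70, 1/(-179 + 160)) + g) = √((-155 - 1/(-179 + 160)) - 952) = √((-155 - 1/(-19)) - 952) = √((-155 - 1*(-1/19)) - 952) = √((-155 + 1/19) - 952) = √(-2944/19 - 952) = √(-21032/19) = 2*I*√99902/19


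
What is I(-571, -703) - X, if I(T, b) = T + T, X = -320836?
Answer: 319694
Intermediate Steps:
I(T, b) = 2*T
I(-571, -703) - X = 2*(-571) - 1*(-320836) = -1142 + 320836 = 319694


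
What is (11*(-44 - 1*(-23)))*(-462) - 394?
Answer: 106328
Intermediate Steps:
(11*(-44 - 1*(-23)))*(-462) - 394 = (11*(-44 + 23))*(-462) - 394 = (11*(-21))*(-462) - 394 = -231*(-462) - 394 = 106722 - 394 = 106328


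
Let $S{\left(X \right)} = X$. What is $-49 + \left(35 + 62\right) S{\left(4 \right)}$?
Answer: $339$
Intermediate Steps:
$-49 + \left(35 + 62\right) S{\left(4 \right)} = -49 + \left(35 + 62\right) 4 = -49 + 97 \cdot 4 = -49 + 388 = 339$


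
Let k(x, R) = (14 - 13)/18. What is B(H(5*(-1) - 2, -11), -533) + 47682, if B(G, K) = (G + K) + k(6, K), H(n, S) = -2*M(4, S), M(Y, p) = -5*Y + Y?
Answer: 849259/18 ≈ 47181.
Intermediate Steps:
k(x, R) = 1/18 (k(x, R) = 1*(1/18) = 1/18)
M(Y, p) = -4*Y
H(n, S) = 32 (H(n, S) = -(-8)*4 = -2*(-16) = 32)
B(G, K) = 1/18 + G + K (B(G, K) = (G + K) + 1/18 = 1/18 + G + K)
B(H(5*(-1) - 2, -11), -533) + 47682 = (1/18 + 32 - 533) + 47682 = -9017/18 + 47682 = 849259/18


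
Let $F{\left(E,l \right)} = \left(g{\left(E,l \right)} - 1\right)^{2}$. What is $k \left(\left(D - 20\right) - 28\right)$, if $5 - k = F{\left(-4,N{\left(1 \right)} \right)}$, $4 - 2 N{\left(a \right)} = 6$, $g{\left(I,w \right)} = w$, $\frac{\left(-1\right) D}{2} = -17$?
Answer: $-14$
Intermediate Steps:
$D = 34$ ($D = \left(-2\right) \left(-17\right) = 34$)
$N{\left(a \right)} = -1$ ($N{\left(a \right)} = 2 - 3 = -1$)
$F{\left(E,l \right)} = \left(-1 + l\right)^{2}$ ($F{\left(E,l \right)} = \left(l - 1\right)^{2} = \left(-1 + l\right)^{2}$)
$k = 1$ ($k = 5 - \left(-1 - 1\right)^{2} = 5 - \left(-2\right)^{2} = 5 - 4 = 1$)
$k \left(\left(D - 20\right) - 28\right) = 1 \left(\left(34 - 20\right) - 28\right) = 1 \left(14 - 28\right) = 1 \left(-14\right) = -14$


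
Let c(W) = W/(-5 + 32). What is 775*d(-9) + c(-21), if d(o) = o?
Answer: -62782/9 ≈ -6975.8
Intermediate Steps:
c(W) = W/27
775*d(-9) + c(-21) = 775*(-9) + (1/27)*(-21) = -6975 - 7/9 = -62782/9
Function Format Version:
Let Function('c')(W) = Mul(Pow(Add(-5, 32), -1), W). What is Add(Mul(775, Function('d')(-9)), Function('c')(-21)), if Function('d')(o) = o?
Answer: Rational(-62782, 9) ≈ -6975.8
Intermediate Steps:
Function('c')(W) = Mul(Rational(1, 27), W) (Function('c')(W) = Mul(Pow(27, -1), W) = Mul(Rational(1, 27), W))
Add(Mul(775, Function('d')(-9)), Function('c')(-21)) = Add(Mul(775, -9), Mul(Rational(1, 27), -21)) = Add(-6975, Rational(-7, 9)) = Rational(-62782, 9)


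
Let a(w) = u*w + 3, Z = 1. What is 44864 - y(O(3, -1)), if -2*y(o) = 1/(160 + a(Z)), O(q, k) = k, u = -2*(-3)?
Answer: 15164033/338 ≈ 44864.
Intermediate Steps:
u = 6
a(w) = 3 + 6*w (a(w) = 6*w + 3 = 3 + 6*w)
y(o) = -1/338 (y(o) = -1/(2*(160 + (3 + 6*1))) = -1/(2*(160 + (3 + 6))) = -1/(2*(160 + 9)) = -½/169 = -½*1/169 = -1/338)
44864 - y(O(3, -1)) = 44864 - 1*(-1/338) = 44864 + 1/338 = 15164033/338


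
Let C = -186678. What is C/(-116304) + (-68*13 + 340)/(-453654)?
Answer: 7062540899/4396814568 ≈ 1.6063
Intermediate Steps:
C/(-116304) + (-68*13 + 340)/(-453654) = -186678/(-116304) + (-68*13 + 340)/(-453654) = -186678*(-1/116304) + (-884 + 340)*(-1/453654) = 31113/19384 - 544*(-1/453654) = 31113/19384 + 272/226827 = 7062540899/4396814568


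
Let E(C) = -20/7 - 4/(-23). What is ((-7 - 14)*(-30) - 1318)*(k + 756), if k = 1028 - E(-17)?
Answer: -197907328/161 ≈ -1.2292e+6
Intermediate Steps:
E(C) = -432/161 (E(C) = -20*⅐ - 4*(-1/23) = -20/7 + 4/23 = -432/161)
k = 165940/161 (k = 1028 - 1*(-432/161) = 1028 + 432/161 = 165940/161 ≈ 1030.7)
((-7 - 14)*(-30) - 1318)*(k + 756) = ((-7 - 14)*(-30) - 1318)*(165940/161 + 756) = (-21*(-30) - 1318)*(287656/161) = (630 - 1318)*(287656/161) = -688*287656/161 = -197907328/161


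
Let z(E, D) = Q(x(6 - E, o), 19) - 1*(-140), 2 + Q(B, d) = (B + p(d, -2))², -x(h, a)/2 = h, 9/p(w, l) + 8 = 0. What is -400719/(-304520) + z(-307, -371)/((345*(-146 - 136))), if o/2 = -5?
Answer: -5622222859/2060991360 ≈ -2.7279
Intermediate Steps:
o = -10 (o = 2*(-5) = -10)
p(w, l) = -9/8 (p(w, l) = 9/(-8 + 0) = 9/(-8) = 9*(-⅛) = -9/8)
x(h, a) = -2*h
Q(B, d) = -2 + (-9/8 + B)² (Q(B, d) = -2 + (B - 9/8)² = -2 + (-9/8 + B)²)
z(E, D) = 138 + (-105 + 16*E)²/64 (z(E, D) = (-2 + (-9 + 8*(-2*(6 - E)))²/64) - 1*(-140) = (-2 + (-9 + 8*(-12 + 2*E))²/64) + 140 = (-2 + (-9 + (-96 + 16*E))²/64) + 140 = (-2 + (-105 + 16*E)²/64) + 140 = 138 + (-105 + 16*E)²/64)
-400719/(-304520) + z(-307, -371)/((345*(-146 - 136))) = -400719/(-304520) + (138 + (-105 + 16*(-307))²/64)/((345*(-146 - 136))) = -400719*(-1/304520) + (138 + (-105 - 4912)²/64)/((345*(-282))) = 400719/304520 + (138 + (1/64)*(-5017)²)/(-97290) = 400719/304520 + (138 + (1/64)*25170289)*(-1/97290) = 400719/304520 + (138 + 25170289/64)*(-1/97290) = 400719/304520 + (25179121/64)*(-1/97290) = 400719/304520 - 25179121/6226560 = -5622222859/2060991360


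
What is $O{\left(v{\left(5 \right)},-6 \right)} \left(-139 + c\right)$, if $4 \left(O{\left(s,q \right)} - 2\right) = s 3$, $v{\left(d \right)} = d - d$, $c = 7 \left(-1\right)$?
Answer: $-292$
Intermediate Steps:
$c = -7$
$v{\left(d \right)} = 0$
$O{\left(s,q \right)} = 2 + \frac{3 s}{4}$ ($O{\left(s,q \right)} = 2 + \frac{s 3}{4} = 2 + \frac{3 s}{4}$)
$O{\left(v{\left(5 \right)},-6 \right)} \left(-139 + c\right) = \left(2 + \frac{3}{4} \cdot 0\right) \left(-139 - 7\right) = \left(2 + 0\right) \left(-146\right) = 2 \left(-146\right) = -292$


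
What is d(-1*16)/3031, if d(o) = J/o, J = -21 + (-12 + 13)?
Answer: 5/12124 ≈ 0.00041241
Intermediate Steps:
J = -20 (J = -21 + 1 = -20)
d(o) = -20/o
d(-1*16)/3031 = -20/((-1*16))/3031 = -20/(-16)*(1/3031) = -20*(-1/16)*(1/3031) = (5/4)*(1/3031) = 5/12124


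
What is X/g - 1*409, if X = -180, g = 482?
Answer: -98659/241 ≈ -409.37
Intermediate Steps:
X/g - 1*409 = -180/482 - 1*409 = -180*1/482 - 409 = -90/241 - 409 = -98659/241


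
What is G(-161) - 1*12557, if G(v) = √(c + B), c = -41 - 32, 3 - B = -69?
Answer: -12557 + I ≈ -12557.0 + 1.0*I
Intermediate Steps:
B = 72 (B = 3 - 1*(-69) = 3 + 69 = 72)
c = -73
G(v) = I (G(v) = √(-73 + 72) = √(-1) = I)
G(-161) - 1*12557 = I - 1*12557 = I - 12557 = -12557 + I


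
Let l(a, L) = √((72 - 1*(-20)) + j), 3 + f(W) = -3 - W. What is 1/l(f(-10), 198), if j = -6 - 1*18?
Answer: √17/34 ≈ 0.12127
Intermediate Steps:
f(W) = -6 - W (f(W) = -3 + (-3 - W) = -6 - W)
j = -24 (j = -6 - 18 = -24)
l(a, L) = 2*√17 (l(a, L) = √((72 - 1*(-20)) - 24) = √((72 + 20) - 24) = √(92 - 24) = √68 = 2*√17)
1/l(f(-10), 198) = 1/(2*√17) = √17/34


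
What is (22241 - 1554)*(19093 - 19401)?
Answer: -6371596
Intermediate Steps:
(22241 - 1554)*(19093 - 19401) = 20687*(-308) = -6371596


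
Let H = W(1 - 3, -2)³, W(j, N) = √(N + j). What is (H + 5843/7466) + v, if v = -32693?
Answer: -244080095/7466 - 8*I ≈ -32692.0 - 8.0*I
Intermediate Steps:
H = -8*I (H = (√(-2 + (1 - 3)))³ = (√(-2 - 2))³ = (√(-4))³ = (2*I)³ = -8*I ≈ -8.0*I)
(H + 5843/7466) + v = (-8*I + 5843/7466) - 32693 = (5843/7466 - 8*I) - 32693 = -244080095/7466 - 8*I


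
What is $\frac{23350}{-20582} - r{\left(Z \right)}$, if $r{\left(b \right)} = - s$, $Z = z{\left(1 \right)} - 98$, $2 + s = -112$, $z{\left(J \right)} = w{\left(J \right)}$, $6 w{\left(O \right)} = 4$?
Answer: $- \frac{1184849}{10291} \approx -115.13$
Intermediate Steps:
$w{\left(O \right)} = \frac{2}{3}$ ($w{\left(O \right)} = \frac{1}{6} \cdot 4 = \frac{2}{3}$)
$z{\left(J \right)} = \frac{2}{3}$
$s = -114$ ($s = -2 - 112 = -114$)
$Z = - \frac{292}{3}$ ($Z = \frac{2}{3} - 98 = - \frac{292}{3} \approx -97.333$)
$r{\left(b \right)} = 114$ ($r{\left(b \right)} = \left(-1\right) \left(-114\right) = 114$)
$\frac{23350}{-20582} - r{\left(Z \right)} = \frac{23350}{-20582} - 114 = 23350 \left(- \frac{1}{20582}\right) - 114 = - \frac{11675}{10291} - 114 = - \frac{1184849}{10291}$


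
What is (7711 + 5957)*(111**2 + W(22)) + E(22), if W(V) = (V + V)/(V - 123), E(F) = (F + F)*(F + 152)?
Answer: 17008918092/101 ≈ 1.6840e+8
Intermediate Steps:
E(F) = 2*F*(152 + F) (E(F) = (2*F)*(152 + F) = 2*F*(152 + F))
W(V) = 2*V/(-123 + V) (W(V) = (2*V)/(-123 + V) = 2*V/(-123 + V))
(7711 + 5957)*(111**2 + W(22)) + E(22) = (7711 + 5957)*(111**2 + 2*22/(-123 + 22)) + 2*22*(152 + 22) = 13668*(12321 + 2*22/(-101)) + 2*22*174 = 13668*(12321 + 2*22*(-1/101)) + 7656 = 13668*(12321 - 44/101) + 7656 = 13668*(1244377/101) + 7656 = 17008144836/101 + 7656 = 17008918092/101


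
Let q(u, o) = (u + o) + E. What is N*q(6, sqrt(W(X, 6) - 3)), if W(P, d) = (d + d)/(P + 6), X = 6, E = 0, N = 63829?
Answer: 382974 + 63829*I*sqrt(2) ≈ 3.8297e+5 + 90268.0*I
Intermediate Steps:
W(P, d) = 2*d/(6 + P) (W(P, d) = (2*d)/(6 + P) = 2*d/(6 + P))
q(u, o) = o + u (q(u, o) = (u + o) + 0 = (o + u) + 0 = o + u)
N*q(6, sqrt(W(X, 6) - 3)) = 63829*(sqrt(2*6/(6 + 6) - 3) + 6) = 63829*(sqrt(2*6/12 - 3) + 6) = 63829*(sqrt(2*6*(1/12) - 3) + 6) = 63829*(sqrt(1 - 3) + 6) = 63829*(sqrt(-2) + 6) = 63829*(I*sqrt(2) + 6) = 63829*(6 + I*sqrt(2)) = 382974 + 63829*I*sqrt(2)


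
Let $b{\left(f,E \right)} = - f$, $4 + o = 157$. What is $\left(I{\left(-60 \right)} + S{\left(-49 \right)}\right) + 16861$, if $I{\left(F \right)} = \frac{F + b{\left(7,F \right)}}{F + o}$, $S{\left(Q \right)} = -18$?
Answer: $\frac{1566332}{93} \approx 16842.0$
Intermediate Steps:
$o = 153$ ($o = -4 + 157 = 153$)
$I{\left(F \right)} = \frac{-7 + F}{153 + F}$ ($I{\left(F \right)} = \frac{F - 7}{F + 153} = \frac{F - 7}{153 + F} = \frac{-7 + F}{153 + F}$)
$\left(I{\left(-60 \right)} + S{\left(-49 \right)}\right) + 16861 = \left(\frac{-7 - 60}{153 - 60} - 18\right) + 16861 = \left(\frac{1}{93} \left(-67\right) - 18\right) + 16861 = \left(- \frac{67}{93} - 18\right) + 16861 = - \frac{1741}{93} + 16861 = \frac{1566332}{93}$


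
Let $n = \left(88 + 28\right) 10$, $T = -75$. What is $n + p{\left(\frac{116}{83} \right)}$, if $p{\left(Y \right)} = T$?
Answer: $1085$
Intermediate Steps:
$p{\left(Y \right)} = -75$
$n = 1160$ ($n = 116 \cdot 10 = 1160$)
$n + p{\left(\frac{116}{83} \right)} = 1160 - 75 = 1085$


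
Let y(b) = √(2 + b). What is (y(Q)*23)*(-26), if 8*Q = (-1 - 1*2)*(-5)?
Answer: -299*√62/2 ≈ -1177.2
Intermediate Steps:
Q = 15/8 (Q = ((-1 - 1*2)*(-5))/8 = ((-1 - 2)*(-5))/8 = (-3*(-5))/8 = (⅛)*15 = 15/8 ≈ 1.8750)
(y(Q)*23)*(-26) = (√(2 + 15/8)*23)*(-26) = (√(31/8)*23)*(-26) = ((√62/4)*23)*(-26) = (23*√62/4)*(-26) = -299*√62/2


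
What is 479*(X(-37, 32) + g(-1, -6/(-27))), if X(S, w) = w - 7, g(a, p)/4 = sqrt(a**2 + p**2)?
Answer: 11975 + 1916*sqrt(85)/9 ≈ 13938.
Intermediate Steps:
g(a, p) = 4*sqrt(a**2 + p**2)
X(S, w) = -7 + w
479*(X(-37, 32) + g(-1, -6/(-27))) = 479*((-7 + 32) + 4*sqrt((-1)**2 + (-6/(-27))**2)) = 479*(25 + 4*sqrt(1 + (-6*(-1/27))**2)) = 479*(25 + 4*sqrt(1 + (2/9)**2)) = 479*(25 + 4*sqrt(1 + 4/81)) = 479*(25 + 4*sqrt(85/81)) = 479*(25 + 4*(sqrt(85)/9)) = 479*(25 + 4*sqrt(85)/9) = 11975 + 1916*sqrt(85)/9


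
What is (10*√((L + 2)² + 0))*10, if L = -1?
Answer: 100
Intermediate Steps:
(10*√((L + 2)² + 0))*10 = (10*√((-1 + 2)² + 0))*10 = (10*√(1² + 0))*10 = (10*√(1 + 0))*10 = (10*√1)*10 = (10*1)*10 = 10*10 = 100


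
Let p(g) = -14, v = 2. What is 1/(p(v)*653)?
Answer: -1/9142 ≈ -0.00010939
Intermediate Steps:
1/(p(v)*653) = 1/(-14*653) = 1/(-9142) = -1/9142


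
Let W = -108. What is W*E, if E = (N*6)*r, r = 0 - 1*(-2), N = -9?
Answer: 11664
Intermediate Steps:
r = 2 (r = 0 + 2 = 2)
E = -108 (E = -9*6*2 = -54*2 = -108)
W*E = -108*(-108) = 11664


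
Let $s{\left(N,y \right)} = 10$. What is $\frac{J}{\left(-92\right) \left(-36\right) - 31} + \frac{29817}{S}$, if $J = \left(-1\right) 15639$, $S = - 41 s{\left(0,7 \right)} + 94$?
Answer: $- \frac{102771501}{1036796} \approx -99.124$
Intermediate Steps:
$S = -316$ ($S = \left(-41\right) 10 + 94 = -410 + 94 = -316$)
$J = -15639$
$\frac{J}{\left(-92\right) \left(-36\right) - 31} + \frac{29817}{S} = - \frac{15639}{\left(-92\right) \left(-36\right) - 31} + \frac{29817}{-316} = - \frac{15639}{3312 - 31} + 29817 \left(- \frac{1}{316}\right) = - \frac{15639}{3281} - \frac{29817}{316} = - \frac{102771501}{1036796}$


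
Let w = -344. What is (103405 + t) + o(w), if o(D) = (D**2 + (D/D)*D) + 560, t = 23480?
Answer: 245437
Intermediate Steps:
o(D) = 560 + D + D**2 (o(D) = (D**2 + 1*D) + 560 = (D**2 + D) + 560 = (D + D**2) + 560 = 560 + D + D**2)
(103405 + t) + o(w) = (103405 + 23480) + (560 - 344 + (-344)**2) = 126885 + (560 - 344 + 118336) = 126885 + 118552 = 245437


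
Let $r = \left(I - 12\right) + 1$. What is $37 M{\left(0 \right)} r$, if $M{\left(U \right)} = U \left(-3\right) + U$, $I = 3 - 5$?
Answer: $0$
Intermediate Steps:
$I = -2$
$M{\left(U \right)} = - 2 U$ ($M{\left(U \right)} = - 3 U + U = - 2 U$)
$r = -13$ ($r = \left(-2 - 12\right) + 1 = -14 + 1 = -13$)
$37 M{\left(0 \right)} r = 37 \left(\left(-2\right) 0\right) \left(-13\right) = 37 \cdot 0 \left(-13\right) = 0 \left(-13\right) = 0$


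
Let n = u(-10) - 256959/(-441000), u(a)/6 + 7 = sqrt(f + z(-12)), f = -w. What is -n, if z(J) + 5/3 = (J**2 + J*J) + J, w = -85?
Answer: 2029449/49000 - 14*sqrt(66) ≈ -72.319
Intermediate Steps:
z(J) = -5/3 + J + 2*J**2 (z(J) = -5/3 + ((J**2 + J*J) + J) = -5/3 + ((J**2 + J**2) + J) = -5/3 + (2*J**2 + J) = -5/3 + (J + 2*J**2) = -5/3 + J + 2*J**2)
f = 85 (f = -1*(-85) = 85)
u(a) = -42 + 14*sqrt(66) (u(a) = -42 + 6*sqrt(85 + (-5/3 - 12 + 2*(-12)**2)) = -42 + 6*sqrt(85 + (-5/3 - 12 + 2*144)) = -42 + 6*sqrt(85 + (-5/3 - 12 + 288)) = -42 + 6*sqrt(85 + 823/3) = -42 + 6*sqrt(1078/3) = -42 + 6*(7*sqrt(66)/3) = -42 + 14*sqrt(66))
n = -2029449/49000 + 14*sqrt(66) (n = (-42 + 14*sqrt(66)) - 256959/(-441000) = (-42 + 14*sqrt(66)) - 256959*(-1/441000) = (-42 + 14*sqrt(66)) + 28551/49000 = -2029449/49000 + 14*sqrt(66) ≈ 72.319)
-n = -(-2029449/49000 + 14*sqrt(66)) = 2029449/49000 - 14*sqrt(66)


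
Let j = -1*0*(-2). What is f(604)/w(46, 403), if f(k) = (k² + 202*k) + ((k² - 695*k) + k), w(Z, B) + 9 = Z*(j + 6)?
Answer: 432464/267 ≈ 1619.7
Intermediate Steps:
j = 0 (j = 0*(-2) = 0)
w(Z, B) = -9 + 6*Z (w(Z, B) = -9 + Z*(0 + 6) = -9 + Z*6 = -9 + 6*Z)
f(k) = -492*k + 2*k² (f(k) = (k² + 202*k) + (k² - 694*k) = -492*k + 2*k²)
f(604)/w(46, 403) = (2*604*(-246 + 604))/(-9 + 6*46) = (2*604*358)/(-9 + 276) = 432464/267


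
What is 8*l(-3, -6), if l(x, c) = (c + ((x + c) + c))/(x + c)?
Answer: 56/3 ≈ 18.667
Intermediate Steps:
l(x, c) = (x + 3*c)/(c + x) (l(x, c) = (c + ((c + x) + c))/(c + x) = (c + (x + 2*c))/(c + x) = (x + 3*c)/(c + x))
8*l(-3, -6) = 8*((-3 + 3*(-6))/(-6 - 3)) = 8*((-3 - 18)/(-9)) = 8*(-⅑*(-21)) = 8*(7/3) = 56/3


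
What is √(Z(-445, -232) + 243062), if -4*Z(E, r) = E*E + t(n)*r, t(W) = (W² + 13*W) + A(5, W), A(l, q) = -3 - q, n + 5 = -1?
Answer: 5*√30607/2 ≈ 437.37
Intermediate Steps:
n = -6 (n = -5 - 1 = -6)
t(W) = -3 + W² + 12*W (t(W) = (W² + 13*W) + (-3 - W) = -3 + W² + 12*W)
Z(E, r) = -E²/4 + 39*r/4 (Z(E, r) = -(E*E + (-3 + (-6)² + 12*(-6))*r)/4 = -(E² + (-3 + 36 - 72)*r)/4 = -(E² - 39*r)/4 = -E²/4 + 39*r/4)
√(Z(-445, -232) + 243062) = √((-¼*(-445)² + (39/4)*(-232)) + 243062) = √((-¼*198025 - 2262) + 243062) = √((-198025/4 - 2262) + 243062) = √(-207073/4 + 243062) = √(765175/4) = 5*√30607/2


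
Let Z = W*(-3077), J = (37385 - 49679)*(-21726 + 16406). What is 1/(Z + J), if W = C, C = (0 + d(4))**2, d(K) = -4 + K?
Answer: 1/65404080 ≈ 1.5290e-8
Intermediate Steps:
C = 0 (C = (0 + (-4 + 4))**2 = (0 + 0)**2 = 0**2 = 0)
W = 0
J = 65404080 (J = -12294*(-5320) = 65404080)
Z = 0 (Z = 0*(-3077) = 0)
1/(Z + J) = 1/(0 + 65404080) = 1/65404080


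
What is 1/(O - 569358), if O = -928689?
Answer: -1/1498047 ≈ -6.6754e-7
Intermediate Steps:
1/(O - 569358) = 1/(-928689 - 569358) = 1/(-1498047) = -1/1498047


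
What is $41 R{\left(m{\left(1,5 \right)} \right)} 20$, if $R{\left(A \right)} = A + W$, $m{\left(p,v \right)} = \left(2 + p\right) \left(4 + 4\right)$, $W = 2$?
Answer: $21320$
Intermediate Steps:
$m{\left(p,v \right)} = 16 + 8 p$ ($m{\left(p,v \right)} = \left(2 + p\right) 8 = 16 + 8 p$)
$R{\left(A \right)} = 2 + A$ ($R{\left(A \right)} = A + 2 = 2 + A$)
$41 R{\left(m{\left(1,5 \right)} \right)} 20 = 41 \left(2 + \left(16 + 8 \cdot 1\right)\right) 20 = 41 \left(2 + \left(16 + 8\right)\right) 20 = 41 \left(2 + 24\right) 20 = 41 \cdot 26 \cdot 20 = 1066 \cdot 20 = 21320$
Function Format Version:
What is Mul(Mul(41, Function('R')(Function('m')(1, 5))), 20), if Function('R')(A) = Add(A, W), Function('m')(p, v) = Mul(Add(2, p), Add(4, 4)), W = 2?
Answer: 21320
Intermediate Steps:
Function('m')(p, v) = Add(16, Mul(8, p)) (Function('m')(p, v) = Mul(Add(2, p), 8) = Add(16, Mul(8, p)))
Function('R')(A) = Add(2, A) (Function('R')(A) = Add(A, 2) = Add(2, A))
Mul(Mul(41, Function('R')(Function('m')(1, 5))), 20) = Mul(Mul(41, Add(2, Add(16, Mul(8, 1)))), 20) = Mul(Mul(41, Add(2, Add(16, 8))), 20) = Mul(Mul(41, Add(2, 24)), 20) = Mul(Mul(41, 26), 20) = Mul(1066, 20) = 21320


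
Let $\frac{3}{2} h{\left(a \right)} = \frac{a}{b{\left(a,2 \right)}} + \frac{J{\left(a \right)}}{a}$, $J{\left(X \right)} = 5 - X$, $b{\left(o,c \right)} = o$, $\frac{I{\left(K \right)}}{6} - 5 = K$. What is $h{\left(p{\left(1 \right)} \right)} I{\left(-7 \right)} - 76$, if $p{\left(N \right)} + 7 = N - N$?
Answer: $- \frac{492}{7} \approx -70.286$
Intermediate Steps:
$I{\left(K \right)} = 30 + 6 K$
$p{\left(N \right)} = -7$ ($p{\left(N \right)} = -7 + \left(N - N\right) = -7 + 0 = -7$)
$h{\left(a \right)} = \frac{2}{3} + \frac{2 \left(5 - a\right)}{3 a}$ ($h{\left(a \right)} = \frac{2 \left(\frac{a}{a} + \frac{5 - a}{a}\right)}{3} = \frac{2 \left(1 + \frac{5 - a}{a}\right)}{3} = \frac{2}{3} + \frac{2 \left(5 - a\right)}{3 a}$)
$h{\left(p{\left(1 \right)} \right)} I{\left(-7 \right)} - 76 = \frac{10}{3 \left(-7\right)} \left(30 + 6 \left(-7\right)\right) - 76 = \frac{10}{3} \left(- \frac{1}{7}\right) \left(30 - 42\right) - 76 = \left(- \frac{10}{21}\right) \left(-12\right) - 76 = \frac{40}{7} - 76 = - \frac{492}{7}$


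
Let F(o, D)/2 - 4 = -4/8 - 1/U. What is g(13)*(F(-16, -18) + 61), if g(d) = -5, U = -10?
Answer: -341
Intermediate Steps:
F(o, D) = 36/5 (F(o, D) = 8 + 2*(-4/8 - 1/(-10)) = 8 + 2*(-4*⅛ - 1*(-⅒)) = 8 + 2*(-½ + ⅒) = 8 + 2*(-⅖) = 8 - ⅘ = 36/5)
g(13)*(F(-16, -18) + 61) = -5*(36/5 + 61) = -5*341/5 = -341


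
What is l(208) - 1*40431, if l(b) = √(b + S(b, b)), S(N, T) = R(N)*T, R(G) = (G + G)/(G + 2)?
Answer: -40431 + 4*√427245/105 ≈ -40406.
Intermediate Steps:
R(G) = 2*G/(2 + G) (R(G) = (2*G)/(2 + G) = 2*G/(2 + G))
S(N, T) = 2*N*T/(2 + N) (S(N, T) = (2*N/(2 + N))*T = 2*N*T/(2 + N))
l(b) = √(b + 2*b²/(2 + b)) (l(b) = √(b + 2*b*b/(2 + b)) = √(b + 2*b²/(2 + b)))
l(208) - 1*40431 = √(208*(2 + 3*208)/(2 + 208)) - 1*40431 = √(208*(2 + 624)/210) - 40431 = √(208*(1/210)*626) - 40431 = √(65104/105) - 40431 = 4*√427245/105 - 40431 = -40431 + 4*√427245/105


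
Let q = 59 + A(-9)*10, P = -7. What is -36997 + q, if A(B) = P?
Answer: -37008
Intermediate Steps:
A(B) = -7
q = -11 (q = 59 - 7*10 = 59 - 70 = -11)
-36997 + q = -36997 - 11 = -37008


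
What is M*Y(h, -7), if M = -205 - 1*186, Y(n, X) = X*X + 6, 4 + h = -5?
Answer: -21505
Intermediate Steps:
h = -9 (h = -4 - 5 = -9)
Y(n, X) = 6 + X**2 (Y(n, X) = X**2 + 6 = 6 + X**2)
M = -391 (M = -205 - 186 = -391)
M*Y(h, -7) = -391*(6 + (-7)**2) = -391*(6 + 49) = -391*55 = -21505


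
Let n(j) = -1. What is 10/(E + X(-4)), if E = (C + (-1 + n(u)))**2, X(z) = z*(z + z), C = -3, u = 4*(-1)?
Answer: 10/57 ≈ 0.17544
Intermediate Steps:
u = -4
X(z) = 2*z**2 (X(z) = z*(2*z) = 2*z**2)
E = 25 (E = (-3 + (-1 - 1))**2 = (-3 - 2)**2 = (-5)**2 = 25)
10/(E + X(-4)) = 10/(25 + 2*(-4)**2) = 10/(25 + 2*16) = 10/(25 + 32) = 10/57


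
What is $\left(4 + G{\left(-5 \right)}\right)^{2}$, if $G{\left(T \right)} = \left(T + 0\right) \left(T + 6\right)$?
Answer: $1$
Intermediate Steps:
$G{\left(T \right)} = T \left(6 + T\right)$
$\left(4 + G{\left(-5 \right)}\right)^{2} = \left(4 - 5 \left(6 - 5\right)\right)^{2} = \left(4 - 5\right)^{2} = \left(-1\right)^{2} = 1$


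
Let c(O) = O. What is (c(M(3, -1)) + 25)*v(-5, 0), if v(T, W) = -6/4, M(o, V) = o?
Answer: -42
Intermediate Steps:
v(T, W) = -3/2 (v(T, W) = -6*¼ = -3/2)
(c(M(3, -1)) + 25)*v(-5, 0) = (3 + 25)*(-3/2) = 28*(-3/2) = -42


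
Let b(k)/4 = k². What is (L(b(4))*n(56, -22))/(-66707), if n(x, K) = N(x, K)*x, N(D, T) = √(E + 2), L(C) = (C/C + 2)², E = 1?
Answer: -504*√3/66707 ≈ -0.013086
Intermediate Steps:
b(k) = 4*k²
L(C) = 9 (L(C) = (1 + 2)² = 3² = 9)
N(D, T) = √3 (N(D, T) = √(1 + 2) = √3)
n(x, K) = x*√3 (n(x, K) = √3*x = x*√3)
(L(b(4))*n(56, -22))/(-66707) = (9*(56*√3))/(-66707) = (504*√3)*(-1/66707) = -504*√3/66707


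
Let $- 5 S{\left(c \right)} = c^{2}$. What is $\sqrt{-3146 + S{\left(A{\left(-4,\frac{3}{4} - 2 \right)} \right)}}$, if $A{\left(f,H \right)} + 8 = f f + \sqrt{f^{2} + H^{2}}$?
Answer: $\frac{\sqrt{-1264925 - 320 \sqrt{281}}}{20} \approx 56.354 i$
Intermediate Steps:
$A{\left(f,H \right)} = -8 + f^{2} + \sqrt{H^{2} + f^{2}}$ ($A{\left(f,H \right)} = -8 + \left(f f + \sqrt{f^{2} + H^{2}}\right) = -8 + \left(f^{2} + \sqrt{H^{2} + f^{2}}\right) = -8 + f^{2} + \sqrt{H^{2} + f^{2}}$)
$S{\left(c \right)} = - \frac{c^{2}}{5}$
$\sqrt{-3146 + S{\left(A{\left(-4,\frac{3}{4} - 2 \right)} \right)}} = \sqrt{-3146 - \frac{\left(-8 + \left(-4\right)^{2} + \sqrt{\left(\frac{3}{4} - 2\right)^{2} + \left(-4\right)^{2}}\right)^{2}}{5}} = \sqrt{-3146 - \frac{\left(-8 + 16 + \sqrt{\left(3 \cdot \frac{1}{4} - 2\right)^{2} + 16}\right)^{2}}{5}} = \sqrt{-3146 - \frac{\left(-8 + 16 + \sqrt{\left(\frac{3}{4} - 2\right)^{2} + 16}\right)^{2}}{5}} = \sqrt{-3146 - \frac{\left(-8 + 16 + \sqrt{\left(- \frac{5}{4}\right)^{2} + 16}\right)^{2}}{5}} = \sqrt{-3146 - \frac{\left(-8 + 16 + \sqrt{\frac{25}{16} + 16}\right)^{2}}{5}} = \sqrt{-3146 - \frac{\left(-8 + 16 + \sqrt{\frac{281}{16}}\right)^{2}}{5}} = \sqrt{-3146 - \frac{\left(-8 + 16 + \frac{\sqrt{281}}{4}\right)^{2}}{5}} = \sqrt{-3146 - \frac{\left(8 + \frac{\sqrt{281}}{4}\right)^{2}}{5}}$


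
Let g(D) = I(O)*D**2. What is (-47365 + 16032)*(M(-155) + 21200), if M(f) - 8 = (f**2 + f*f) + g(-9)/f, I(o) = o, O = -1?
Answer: -336361979643/155 ≈ -2.1701e+9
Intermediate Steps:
g(D) = -D**2
M(f) = 8 - 81/f + 2*f**2 (M(f) = 8 + ((f**2 + f*f) + (-1*(-9)**2)/f) = 8 + ((f**2 + f**2) + (-1*81)/f) = 8 + (2*f**2 - 81/f) = 8 + (-81/f + 2*f**2) = 8 - 81/f + 2*f**2)
(-47365 + 16032)*(M(-155) + 21200) = (-47365 + 16032)*((8 - 81/(-155) + 2*(-155)**2) + 21200) = -31333*((8 - 81*(-1/155) + 2*24025) + 21200) = -31333*((8 + 81/155 + 48050) + 21200) = -31333*(7449071/155 + 21200) = -31333*10735071/155 = -336361979643/155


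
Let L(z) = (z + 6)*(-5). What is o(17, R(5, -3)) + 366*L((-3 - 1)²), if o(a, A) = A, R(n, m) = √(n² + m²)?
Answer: -40260 + √34 ≈ -40254.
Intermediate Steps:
R(n, m) = √(m² + n²)
L(z) = -30 - 5*z (L(z) = (6 + z)*(-5) = -30 - 5*z)
o(17, R(5, -3)) + 366*L((-3 - 1)²) = √((-3)² + 5²) + 366*(-30 - 5*(-3 - 1)²) = √(9 + 25) + 366*(-30 - 5*(-4)²) = √34 + 366*(-30 - 5*16) = √34 + 366*(-30 - 80) = √34 + 366*(-110) = √34 - 40260 = -40260 + √34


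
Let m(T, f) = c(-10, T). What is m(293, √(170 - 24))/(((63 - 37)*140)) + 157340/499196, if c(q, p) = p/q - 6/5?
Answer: 278746061/908536720 ≈ 0.30681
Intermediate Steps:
c(q, p) = -6/5 + p/q (c(q, p) = p/q - 6*⅕ = p/q - 6/5 = -6/5 + p/q)
m(T, f) = -6/5 - T/10 (m(T, f) = -6/5 + T/(-10) = -6/5 + T*(-⅒) = -6/5 - T/10)
m(293, √(170 - 24))/(((63 - 37)*140)) + 157340/499196 = (-6/5 - ⅒*293)/(((63 - 37)*140)) + 157340/499196 = (-6/5 - 293/10)/((26*140)) + 157340*(1/499196) = -61/2/3640 + 39335/124799 = -61/2*1/3640 + 39335/124799 = -61/7280 + 39335/124799 = 278746061/908536720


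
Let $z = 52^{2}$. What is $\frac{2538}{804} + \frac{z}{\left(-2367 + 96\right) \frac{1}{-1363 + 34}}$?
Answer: $\frac{160835059}{101438} \approx 1585.6$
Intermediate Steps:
$z = 2704$
$\frac{2538}{804} + \frac{z}{\left(-2367 + 96\right) \frac{1}{-1363 + 34}} = \frac{2538}{804} + \frac{2704}{\left(-2367 + 96\right) \frac{1}{-1363 + 34}} = 2538 \cdot \frac{1}{804} + \frac{2704}{\left(-2271\right) \frac{1}{-1329}} = \frac{423}{134} + \frac{2704}{\left(-2271\right) \left(- \frac{1}{1329}\right)} = \frac{423}{134} + \frac{2704}{\frac{757}{443}} = \frac{423}{134} + 2704 \cdot \frac{443}{757} = \frac{423}{134} + \frac{1197872}{757} = \frac{160835059}{101438}$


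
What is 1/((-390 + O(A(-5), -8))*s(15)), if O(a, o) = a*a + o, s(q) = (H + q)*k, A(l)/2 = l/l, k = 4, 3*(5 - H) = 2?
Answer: -3/91408 ≈ -3.2820e-5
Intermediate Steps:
H = 13/3 (H = 5 - 1/3*2 = 5 - 2/3 = 13/3 ≈ 4.3333)
A(l) = 2 (A(l) = 2*(l/l) = 2*1 = 2)
s(q) = 52/3 + 4*q (s(q) = (13/3 + q)*4 = 52/3 + 4*q)
O(a, o) = o + a**2 (O(a, o) = a**2 + o = o + a**2)
1/((-390 + O(A(-5), -8))*s(15)) = 1/((-390 + (-8 + 2**2))*(52/3 + 4*15)) = 1/((-390 + (-8 + 4))*(52/3 + 60)) = 1/((-390 - 4)*(232/3)) = 1/(-394*232/3) = 1/(-91408/3) = -3/91408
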